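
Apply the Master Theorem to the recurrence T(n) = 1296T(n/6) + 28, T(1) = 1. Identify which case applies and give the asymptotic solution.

a=1296, b=6, f(n)=28.
log_6(1296) = 4 > 0.
Since f(n) = O(n^0) is polynomially smaller than n^4, Case 1 applies.
T(n) = Theta(n^4).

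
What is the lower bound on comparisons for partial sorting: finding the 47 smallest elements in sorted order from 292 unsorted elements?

Finding 47 smallest of 292 in sorted order: Omega(292) to identify the 47 smallest, plus Omega(47 log 47) to sort them. Total: Omega(n + k log k).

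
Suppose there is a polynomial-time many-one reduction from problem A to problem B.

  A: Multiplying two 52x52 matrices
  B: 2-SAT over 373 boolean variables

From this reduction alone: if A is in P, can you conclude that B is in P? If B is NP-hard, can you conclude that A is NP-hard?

A poly-time reduction A <=_p B transfers tractability DOWN (B easy => A easy) and hardness UP (A hard => B hard), not the reverse.
From A in P, the reduction alone does NOT give B in P: any problem in P trivially reduces to SAT, yet SAT is not known to be in P.
From B NP-hard, the reduction alone does NOT give A NP-hard: again, easy problems reduce to hard ones.
(Here in fact A is P and B is P.)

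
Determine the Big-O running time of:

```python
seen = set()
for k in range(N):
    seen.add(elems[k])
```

Time complexity: O(n).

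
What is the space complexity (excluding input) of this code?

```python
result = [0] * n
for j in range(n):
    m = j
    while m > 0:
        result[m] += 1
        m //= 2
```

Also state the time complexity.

Space complexity: O(n).
Auxiliary storage grows linearly with the input size n in the worst case.
Time complexity: O(n log n).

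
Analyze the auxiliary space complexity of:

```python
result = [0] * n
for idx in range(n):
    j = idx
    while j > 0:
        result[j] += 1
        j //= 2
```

Space complexity: O(n).
Auxiliary storage grows linearly with the input size n in the worst case.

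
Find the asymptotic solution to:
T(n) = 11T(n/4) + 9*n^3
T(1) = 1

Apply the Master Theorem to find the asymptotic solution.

a=11, b=4, f(n)=9*n^3. log_4(11) = 1.73 < 3. Case 3: T(n) = O(n^3).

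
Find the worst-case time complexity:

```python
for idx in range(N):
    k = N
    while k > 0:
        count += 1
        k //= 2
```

Time complexity: O(n log n).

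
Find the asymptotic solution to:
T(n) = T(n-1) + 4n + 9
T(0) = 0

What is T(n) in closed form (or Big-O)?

Dominant term in sum is 4*sum(i, i=1..n) = 4*n*(n+1)/2 = O(n^2).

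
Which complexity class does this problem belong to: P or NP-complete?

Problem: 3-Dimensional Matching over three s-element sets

This problem is NP-complete: one of Karp's 21 NP-complete problems.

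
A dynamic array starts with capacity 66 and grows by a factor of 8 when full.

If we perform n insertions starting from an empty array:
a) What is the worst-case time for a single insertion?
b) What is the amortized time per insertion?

(a) Worst-case single insertion: O(n) -- when the array is full at capacity c, the resize copies all c elements, and c can be Theta(n).
(b) Resizes happen at sizes 66, 528, 4224, ... Total copy cost for n insertions: 66 + 528 + ... = O(n) (geometric series with ratio 1/8). Amortized cost per insertion: O(n)/n = O(1).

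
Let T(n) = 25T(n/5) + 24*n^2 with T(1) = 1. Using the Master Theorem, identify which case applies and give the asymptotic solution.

a=25, b=5, f(n)=24*n^2.
log_5(25) = 2, so n^(log_b(a)) = n^2.
f(n) = Theta(n^2), so Case 2 applies.
T(n) = Theta(n^2 log n).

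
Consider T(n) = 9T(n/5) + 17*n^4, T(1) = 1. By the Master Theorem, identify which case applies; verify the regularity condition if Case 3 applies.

a=9, b=5, f(n)=17*n^4.
log_5(9) = 1.365 < 4.
f(n) = Omega(n^(1.365+epsilon)) for some epsilon > 0, so Case 3 is the candidate.
Regularity: a*f(n/b) = 9*17*(n/5)^4 = (9/625)*17*n^4 <= c*f(n) with c = 9/625 < 1. Satisfied.
Case 3: T(n) = Theta(n^4).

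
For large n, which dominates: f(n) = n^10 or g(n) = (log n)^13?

f(n) = n^10 grows faster: any positive polynomial dominates any polylog.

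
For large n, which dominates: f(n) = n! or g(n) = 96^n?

f(n) = n! grows faster: n!/96^n -> infinity by Stirling.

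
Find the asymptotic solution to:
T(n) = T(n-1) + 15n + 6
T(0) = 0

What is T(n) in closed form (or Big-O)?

Dominant term in sum is 15*sum(i, i=1..n) = 15*n*(n+1)/2 = O(n^2).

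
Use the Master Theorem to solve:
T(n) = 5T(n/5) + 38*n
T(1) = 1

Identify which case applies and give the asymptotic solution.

a=5, b=5, f(n)=38*n.
log_5(5) = 1, so n^(log_b(a)) = n.
f(n) = Theta(n), so Case 2 applies.
T(n) = Theta(n log n).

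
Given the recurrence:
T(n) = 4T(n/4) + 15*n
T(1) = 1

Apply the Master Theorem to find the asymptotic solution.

a=4, b=4, f(n)=15*n. log_4(4) = 1. Case 2: T(n) = O(n log n).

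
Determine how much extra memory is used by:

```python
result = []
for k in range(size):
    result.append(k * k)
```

Space complexity: O(n).
Auxiliary storage grows linearly with the input size n in the worst case.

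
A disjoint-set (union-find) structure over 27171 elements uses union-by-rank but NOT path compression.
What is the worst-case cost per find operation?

Union-by-rank alone keeps every tree's height <= log_2(27171) ~= 14.7. Each find traverses from a node to its root, costing O(height) = O(log n). Without path compression this bound is tight.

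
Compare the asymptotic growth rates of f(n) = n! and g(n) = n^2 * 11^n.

f(n) = n! grows faster: by Stirling n! ~ (n/e)^n sqrt(2*pi*n); (n/e)^n eventually dominates n^2 * 11^n.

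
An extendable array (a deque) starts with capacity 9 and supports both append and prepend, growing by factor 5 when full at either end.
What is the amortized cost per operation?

Growth at either end copies all elements; capacities form a geometric sequence with ratio 5, so total copy cost over n operations is O(n) (two geometric series). Amortized O(1).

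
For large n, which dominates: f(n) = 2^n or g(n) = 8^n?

g(n) = 8^n grows faster: (8/2)^n -> infinity since 8/2 > 1.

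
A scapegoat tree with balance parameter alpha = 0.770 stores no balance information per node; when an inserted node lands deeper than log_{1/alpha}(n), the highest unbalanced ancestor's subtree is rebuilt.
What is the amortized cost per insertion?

Search/insert path is O(log n). A rebuild of a subtree of size s costs O(s), but with alpha = 0.770 at least Omega(s) insertions must have occurred in that subtree since its last rebuild. Charging O(1) of the rebuild to each such insertion gives O(log n) amortized.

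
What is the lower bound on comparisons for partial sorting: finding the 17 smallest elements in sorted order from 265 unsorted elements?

Finding 17 smallest of 265 in sorted order: Omega(265) to identify the 17 smallest, plus Omega(17 log 17) to sort them. Total: Omega(n + k log k).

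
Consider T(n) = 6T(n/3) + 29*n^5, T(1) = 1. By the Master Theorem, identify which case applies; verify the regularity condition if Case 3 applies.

a=6, b=3, f(n)=29*n^5.
log_3(6) = 1.631 < 5.
f(n) = Omega(n^(1.631+epsilon)) for some epsilon > 0, so Case 3 is the candidate.
Regularity: a*f(n/b) = 6*29*(n/3)^5 = (6/243)*29*n^5 <= c*f(n) with c = 6/243 < 1. Satisfied.
Case 3: T(n) = Theta(n^5).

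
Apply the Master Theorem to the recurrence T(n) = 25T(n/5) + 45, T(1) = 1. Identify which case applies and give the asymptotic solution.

a=25, b=5, f(n)=45.
log_5(25) = 2 > 0.
Since f(n) = O(n^0) is polynomially smaller than n^2, Case 1 applies.
T(n) = Theta(n^2).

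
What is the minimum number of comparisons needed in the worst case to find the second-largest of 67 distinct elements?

Lower bound: finding the max needs 67-1 comparisons. By the adversary weight-doubling argument, the max must personally win >= ceil(log_2(67)) = 7 comparisons; the 2nd-largest is among those 7 losers, needing 7-1 more comparisons. Total >= 67-1 + 7-1 = 72. A balanced knockout tournament achieves this.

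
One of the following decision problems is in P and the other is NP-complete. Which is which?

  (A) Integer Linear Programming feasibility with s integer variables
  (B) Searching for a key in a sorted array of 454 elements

(A) is NP-complete: ILP feasibility is NP-complete (LP relaxation is in P).
(B) is P: binary search runs in O(log n).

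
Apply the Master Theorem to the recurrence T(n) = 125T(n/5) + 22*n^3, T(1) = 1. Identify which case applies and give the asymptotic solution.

a=125, b=5, f(n)=22*n^3.
log_5(125) = 3, so n^(log_b(a)) = n^3.
f(n) = Theta(n^3), so Case 2 applies.
T(n) = Theta(n^3 log n).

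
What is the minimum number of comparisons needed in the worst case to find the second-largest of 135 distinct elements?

Lower bound: finding the max needs 135-1 comparisons. By the adversary weight-doubling argument, the max must personally win >= ceil(log_2(135)) = 8 comparisons; the 2nd-largest is among those 8 losers, needing 8-1 more comparisons. Total >= 135-1 + 8-1 = 141. A balanced knockout tournament achieves this.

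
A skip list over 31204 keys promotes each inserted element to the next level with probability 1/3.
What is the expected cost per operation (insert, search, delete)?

Expected number of levels is O(log_3(31204)) = O(log n). A search visits O(1) expected nodes per level over O(log n) levels. Insert/delete are a search plus O(1) pointer updates per level. Expected O(log n) per operation.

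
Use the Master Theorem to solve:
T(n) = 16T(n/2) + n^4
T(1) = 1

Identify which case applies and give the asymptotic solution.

a=16, b=2, f(n)=n^4.
log_2(16) = 4, so n^(log_b(a)) = n^4.
f(n) = Theta(n^4), so Case 2 applies.
T(n) = Theta(n^4 log n).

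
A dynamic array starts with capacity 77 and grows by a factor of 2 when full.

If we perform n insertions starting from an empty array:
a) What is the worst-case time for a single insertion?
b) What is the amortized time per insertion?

(a) Worst-case single insertion: O(n) -- when the array is full at capacity c, the resize copies all c elements, and c can be Theta(n).
(b) Resizes happen at sizes 77, 154, 308, ... Total copy cost for n insertions: 77 + 154 + ... = O(n) (geometric series with ratio 1/2). Amortized cost per insertion: O(n)/n = O(1).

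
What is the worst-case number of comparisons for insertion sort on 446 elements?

Insertion sort on reverse-sorted input: 1 + 2 + ... + (446-1) = 99235 comparisons.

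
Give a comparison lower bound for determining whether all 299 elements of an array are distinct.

In the algebraic decision-tree model, the YES region for element distinctness on 299 elements has 299! connected components (one per ordering). Ben-Or's theorem then gives a lower bound of Omega(log(n!)) = Omega(n log n).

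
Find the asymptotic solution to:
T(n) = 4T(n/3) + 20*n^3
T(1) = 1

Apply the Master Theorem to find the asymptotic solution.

a=4, b=3, f(n)=20*n^3. log_3(4) = 1.262 < 3. Case 3: T(n) = O(n^3).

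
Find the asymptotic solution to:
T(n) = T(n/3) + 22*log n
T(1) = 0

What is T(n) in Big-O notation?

Each of the log_3(n) levels adds O(log n). T(n) = O(log^2 n).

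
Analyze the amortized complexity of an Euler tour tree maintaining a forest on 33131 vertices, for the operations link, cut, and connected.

An Euler tour tree stores each tree's Euler tour as a balanced BST keyed by tour position. On 33131 vertices: link concatenates two tours via O(1) splits/joins of size <= 2*33131 (O(log n)); cut splits the tour at the two occurrences of the edge (O(log n)); connected compares BST roots (O(log n) to find the root). All O(log n) amortized.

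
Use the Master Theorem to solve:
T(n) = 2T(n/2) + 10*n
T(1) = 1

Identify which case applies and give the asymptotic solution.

a=2, b=2, f(n)=10*n.
log_2(2) = 1, so n^(log_b(a)) = n.
f(n) = Theta(n), so Case 2 applies.
T(n) = Theta(n log n).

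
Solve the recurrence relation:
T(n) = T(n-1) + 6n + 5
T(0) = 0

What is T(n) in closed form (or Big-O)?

Dominant term in sum is 6*sum(i, i=1..n) = 6*n*(n+1)/2 = O(n^2).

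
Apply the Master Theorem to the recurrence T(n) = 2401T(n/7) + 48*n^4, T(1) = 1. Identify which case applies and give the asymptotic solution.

a=2401, b=7, f(n)=48*n^4.
log_7(2401) = 4, so n^(log_b(a)) = n^4.
f(n) = Theta(n^4), so Case 2 applies.
T(n) = Theta(n^4 log n).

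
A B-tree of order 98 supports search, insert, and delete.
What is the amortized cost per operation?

B-tree of order 98 has height O(log_98 n). Each operation traverses the tree height. Splits during insert and merges during delete are O(1) each and occur at most once per level. Total cost per operation: O(log_98 n).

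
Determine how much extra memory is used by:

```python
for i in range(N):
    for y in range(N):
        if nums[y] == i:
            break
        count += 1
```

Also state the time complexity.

Space complexity: O(1).
Only a constant amount of auxiliary storage is used; nothing grows with n.
Time complexity: O(n^2).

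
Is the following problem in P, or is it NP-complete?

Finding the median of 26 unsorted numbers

This problem is in P: linear-time selection (median-of-medians) runs in O(n).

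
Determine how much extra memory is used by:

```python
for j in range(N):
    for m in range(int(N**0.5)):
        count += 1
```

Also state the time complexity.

Space complexity: O(1).
Only a constant amount of auxiliary storage is used; nothing grows with n.
Time complexity: O(n * sqrt(n)).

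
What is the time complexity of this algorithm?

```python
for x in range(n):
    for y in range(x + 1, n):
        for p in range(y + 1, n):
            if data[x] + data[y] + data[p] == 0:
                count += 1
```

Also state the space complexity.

Time complexity: O(n^3).
Space complexity: O(1).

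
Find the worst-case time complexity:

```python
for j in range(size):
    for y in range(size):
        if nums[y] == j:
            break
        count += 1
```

Time complexity: O(n^2).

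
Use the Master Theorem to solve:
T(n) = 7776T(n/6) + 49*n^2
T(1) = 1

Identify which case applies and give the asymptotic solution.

a=7776, b=6, f(n)=49*n^2.
log_6(7776) = 5 > 2.
Since f(n) = O(n^2) is polynomially smaller than n^5, Case 1 applies.
T(n) = Theta(n^5).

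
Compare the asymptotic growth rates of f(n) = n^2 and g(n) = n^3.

g(n) = n^3 grows faster: n^3/n^2 = n^1 -> infinity.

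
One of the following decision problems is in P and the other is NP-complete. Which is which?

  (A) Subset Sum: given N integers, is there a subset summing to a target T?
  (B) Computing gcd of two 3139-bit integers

(A) is NP-complete: one of Karp's 21 NP-complete problems.
(B) is P: the Euclidean algorithm runs in polynomial time in the bit-length.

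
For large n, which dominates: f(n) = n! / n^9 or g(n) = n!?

g(n) = n! grows faster: the ratio n!/(n!/n^9) = n^9 -> infinity.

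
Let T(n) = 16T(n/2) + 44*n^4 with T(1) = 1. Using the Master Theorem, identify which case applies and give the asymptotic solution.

a=16, b=2, f(n)=44*n^4.
log_2(16) = 4, so n^(log_b(a)) = n^4.
f(n) = Theta(n^4), so Case 2 applies.
T(n) = Theta(n^4 log n).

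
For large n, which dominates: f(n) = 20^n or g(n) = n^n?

g(n) = n^n grows faster: n^n / 20^n = (n/20)^n -> infinity once n > 20.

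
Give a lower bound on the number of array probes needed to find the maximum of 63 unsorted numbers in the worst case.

Adversary: any unprobed cell could hold a value larger than everything seen so far. If fewer than 63 cells are probed, the adversary places the max in an unprobed cell. So all 63 cells must be examined; together with 63-1 comparisons this is tight.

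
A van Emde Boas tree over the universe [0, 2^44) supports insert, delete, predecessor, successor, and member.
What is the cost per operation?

vEB recursively partitions [0, 17592186044416) into sqrt(u) clusters of size sqrt(u). Each operation recurses into either one cluster or the summary, never both: T(u) = T(sqrt(u)) + O(1) => T(u) = O(log log u) = O(log 44). This is worst-case, not just amortized.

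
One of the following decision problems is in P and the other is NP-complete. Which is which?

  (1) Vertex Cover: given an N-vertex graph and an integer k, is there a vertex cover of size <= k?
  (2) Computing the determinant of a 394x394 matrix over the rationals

(1) is NP-complete: one of Karp's 21 NP-complete problems (with k part of the input; for any fixed constant k it is in P).
(2) is P: Gaussian elimination runs in O(n^3).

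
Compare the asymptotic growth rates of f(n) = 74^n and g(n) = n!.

g(n) = n! grows faster: n!/74^n -> infinity by Stirling.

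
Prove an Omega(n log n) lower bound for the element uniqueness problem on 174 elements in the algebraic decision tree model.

In the algebraic decision tree model, element uniqueness on 174 elements is equivalent to determining which cell of an arrangement of C(174,2) = 15051 hyperplanes x_i = x_j contains the input point. Ben-Or's theorem shows this requires Omega(n log n).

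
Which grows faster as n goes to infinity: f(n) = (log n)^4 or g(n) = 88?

f(n) = (log n)^4 grows faster: any unbounded function dominates a constant.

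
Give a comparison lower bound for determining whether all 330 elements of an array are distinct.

In the algebraic decision-tree model, the YES region for element distinctness on 330 elements has 330! connected components (one per ordering). Ben-Or's theorem then gives a lower bound of Omega(log(n!)) = Omega(n log n).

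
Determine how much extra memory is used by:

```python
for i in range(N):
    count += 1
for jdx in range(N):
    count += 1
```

Space complexity: O(1).
Only a constant amount of auxiliary storage is used; nothing grows with n.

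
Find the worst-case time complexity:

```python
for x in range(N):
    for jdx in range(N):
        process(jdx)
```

Time complexity: O(n^2).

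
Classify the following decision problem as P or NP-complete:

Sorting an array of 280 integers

This problem is in P: merge sort runs in O(n log n).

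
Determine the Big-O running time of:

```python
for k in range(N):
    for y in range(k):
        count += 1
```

Time complexity: O(n^2).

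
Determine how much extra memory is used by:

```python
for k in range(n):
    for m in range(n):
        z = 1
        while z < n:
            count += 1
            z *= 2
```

Space complexity: O(1).
Only a constant amount of auxiliary storage is used; nothing grows with n.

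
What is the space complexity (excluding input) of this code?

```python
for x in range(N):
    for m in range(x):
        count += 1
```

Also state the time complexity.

Space complexity: O(1).
Only a constant amount of auxiliary storage is used; nothing grows with n.
Time complexity: O(n^2).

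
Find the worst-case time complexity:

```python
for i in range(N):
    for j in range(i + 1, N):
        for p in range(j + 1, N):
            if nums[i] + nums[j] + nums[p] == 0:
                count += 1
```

Time complexity: O(n^3).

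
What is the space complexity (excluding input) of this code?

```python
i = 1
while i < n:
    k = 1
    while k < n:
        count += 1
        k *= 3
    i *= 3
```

Space complexity: O(1).
Only a constant amount of auxiliary storage is used; nothing grows with n.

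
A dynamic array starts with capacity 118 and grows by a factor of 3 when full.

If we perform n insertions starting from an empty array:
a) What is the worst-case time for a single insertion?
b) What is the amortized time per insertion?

(a) Worst-case single insertion: O(n) -- when the array is full at capacity c, the resize copies all c elements, and c can be Theta(n).
(b) Resizes happen at sizes 118, 354, 1062, ... Total copy cost for n insertions: 118 + 354 + ... = O(n) (geometric series with ratio 1/3). Amortized cost per insertion: O(n)/n = O(1).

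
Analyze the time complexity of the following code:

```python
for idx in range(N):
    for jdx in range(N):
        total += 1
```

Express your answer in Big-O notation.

Time complexity: O(n^2).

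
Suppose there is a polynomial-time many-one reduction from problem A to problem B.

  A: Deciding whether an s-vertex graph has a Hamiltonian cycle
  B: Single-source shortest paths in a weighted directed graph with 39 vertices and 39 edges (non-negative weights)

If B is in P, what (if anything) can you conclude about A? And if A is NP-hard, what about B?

A poly-time reduction A <=_p B means any A-instance can be transformed to a B-instance in poly time.
If B is in P: compose the reduction with B's poly-time algorithm to solve A in poly time, so A is in P.
If A is NP-hard: every NP problem reduces to A, which reduces to B; composing reductions, every NP problem reduces to B, so B is NP-hard.
(Here in fact A is NP-complete and B is in P, so no such reduction is known -- its existence would imply P = NP; the analysis concerns only what the assumed reduction would or would not let you conclude.)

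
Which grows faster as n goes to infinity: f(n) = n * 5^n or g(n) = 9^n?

g(n) = 9^n grows faster: 9^n / (n 5^n) = (9/5)^n / n -> infinity since 9/5 > 1.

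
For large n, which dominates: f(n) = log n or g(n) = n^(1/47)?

g(n) = n^(1/47) grows faster: any positive power of n dominates log n.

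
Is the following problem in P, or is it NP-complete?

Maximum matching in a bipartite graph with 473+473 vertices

This problem is in P: Hopcroft-Karp runs in O(E sqrt(V)).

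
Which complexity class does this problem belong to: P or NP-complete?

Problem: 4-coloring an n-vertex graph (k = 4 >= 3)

This problem is NP-complete: graph k-coloring for k>=3 is NP-complete by reduction from 3-SAT.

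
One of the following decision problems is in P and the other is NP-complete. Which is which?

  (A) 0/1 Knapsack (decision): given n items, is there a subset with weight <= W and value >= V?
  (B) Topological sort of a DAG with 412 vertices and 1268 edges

(A) is NP-complete: reduces from Subset Sum.
(B) is P: DFS-based topological sort runs in O(V+E).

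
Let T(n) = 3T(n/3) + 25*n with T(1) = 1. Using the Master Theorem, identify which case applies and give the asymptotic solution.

a=3, b=3, f(n)=25*n.
log_3(3) = 1, so n^(log_b(a)) = n.
f(n) = Theta(n), so Case 2 applies.
T(n) = Theta(n log n).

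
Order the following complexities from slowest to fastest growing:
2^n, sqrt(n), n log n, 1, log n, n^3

Ordered by growth rate: 1 < log n < sqrt(n) < n log n < n^3 < 2^n.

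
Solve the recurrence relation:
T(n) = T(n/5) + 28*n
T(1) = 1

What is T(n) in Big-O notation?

Geometric series: 28*n*(1 + 1/5 + 1/5^2 + ...) = O(n). T(n) = O(n).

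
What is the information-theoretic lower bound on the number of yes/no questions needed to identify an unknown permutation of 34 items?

There are 34! = 295232799039604140847618609643520000000 permutations. Each yes/no question gives at most 1 bit, so at least ceil(log_2(295232799039604140847618609643520000000)) = 128 questions are needed.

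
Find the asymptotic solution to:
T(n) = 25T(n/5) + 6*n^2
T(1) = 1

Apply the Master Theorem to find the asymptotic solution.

a=25, b=5, f(n)=6*n^2. log_5(25) = 2. Case 2: T(n) = O(n^2 log n).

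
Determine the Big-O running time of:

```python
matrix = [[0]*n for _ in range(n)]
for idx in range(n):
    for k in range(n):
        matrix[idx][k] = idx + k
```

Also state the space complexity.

Time complexity: O(n^2).
Space complexity: O(n^2).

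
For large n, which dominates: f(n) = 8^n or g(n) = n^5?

f(n) = 8^n grows faster: any exponential with base > 1 dominates every polynomial.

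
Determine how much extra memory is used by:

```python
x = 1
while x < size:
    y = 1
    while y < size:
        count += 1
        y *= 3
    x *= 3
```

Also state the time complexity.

Space complexity: O(1).
Only a constant amount of auxiliary storage is used; nothing grows with n.
Time complexity: O(log^2 n).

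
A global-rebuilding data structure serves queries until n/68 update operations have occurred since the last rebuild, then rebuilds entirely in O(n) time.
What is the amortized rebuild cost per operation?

The O(n) rebuild is triggered by n/68 operations, so each contributes O(n)/(n/68) = O(68) = O(1) to the rebuild cost.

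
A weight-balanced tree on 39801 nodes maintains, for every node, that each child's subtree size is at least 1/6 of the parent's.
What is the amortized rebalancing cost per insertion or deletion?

With balance ratio 1/6, tree height is O(log_{6/1}(39801)) = O(log n). A rebalance at a node of size s costs O(s) but requires Omega(s) updates in that subtree to retrigger. Summed over the O(log n) ancestors of the touched leaf, amortized rebalancing is O(log n).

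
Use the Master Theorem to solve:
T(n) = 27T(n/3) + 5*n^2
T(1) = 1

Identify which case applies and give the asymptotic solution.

a=27, b=3, f(n)=5*n^2.
log_3(27) = 3 > 2.
Since f(n) = O(n^2) is polynomially smaller than n^3, Case 1 applies.
T(n) = Theta(n^3).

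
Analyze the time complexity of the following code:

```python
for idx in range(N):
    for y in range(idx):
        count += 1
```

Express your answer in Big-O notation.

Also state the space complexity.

Time complexity: O(n^2).
Space complexity: O(1).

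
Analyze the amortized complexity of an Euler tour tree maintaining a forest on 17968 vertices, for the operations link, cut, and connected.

An Euler tour tree stores each tree's Euler tour as a balanced BST keyed by tour position. On 17968 vertices: link concatenates two tours via O(1) splits/joins of size <= 2*17968 (O(log n)); cut splits the tour at the two occurrences of the edge (O(log n)); connected compares BST roots (O(log n) to find the root). All O(log n) amortized.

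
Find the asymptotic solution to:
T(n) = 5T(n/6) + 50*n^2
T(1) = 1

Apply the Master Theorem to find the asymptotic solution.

a=5, b=6, f(n)=50*n^2. log_6(5) = 0.8982 < 2. Case 3: T(n) = O(n^2).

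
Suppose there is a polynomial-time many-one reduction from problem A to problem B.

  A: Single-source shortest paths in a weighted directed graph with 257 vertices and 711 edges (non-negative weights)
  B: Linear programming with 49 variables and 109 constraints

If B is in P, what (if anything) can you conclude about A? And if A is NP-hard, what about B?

A poly-time reduction A <=_p B means any A-instance can be transformed to a B-instance in poly time.
If B is in P: compose the reduction with B's poly-time algorithm to solve A in poly time, so A is in P.
If A is NP-hard: every NP problem reduces to A, which reduces to B; composing reductions, every NP problem reduces to B, so B is NP-hard.
(Here in fact A is P and B is P.)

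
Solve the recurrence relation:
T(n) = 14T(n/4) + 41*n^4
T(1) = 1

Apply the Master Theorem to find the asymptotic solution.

a=14, b=4, f(n)=41*n^4. log_4(14) = 1.904 < 4. Case 3: T(n) = O(n^4).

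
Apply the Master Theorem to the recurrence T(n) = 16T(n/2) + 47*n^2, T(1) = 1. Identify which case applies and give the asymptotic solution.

a=16, b=2, f(n)=47*n^2.
log_2(16) = 4 > 2.
Since f(n) = O(n^2) is polynomially smaller than n^4, Case 1 applies.
T(n) = Theta(n^4).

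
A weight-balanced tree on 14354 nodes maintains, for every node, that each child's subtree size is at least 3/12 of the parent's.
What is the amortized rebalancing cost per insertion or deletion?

With balance ratio 3/12, tree height is O(log_{12/3}(14354)) = O(log n). A rebalance at a node of size s costs O(s) but requires Omega(s) updates in that subtree to retrigger. Summed over the O(log n) ancestors of the touched leaf, amortized rebalancing is O(log n).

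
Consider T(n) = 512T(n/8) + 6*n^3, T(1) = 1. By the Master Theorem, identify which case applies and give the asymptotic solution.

a=512, b=8, f(n)=6*n^3.
log_8(512) = 3, so n^(log_b(a)) = n^3.
f(n) = Theta(n^3), so Case 2 applies.
T(n) = Theta(n^3 log n).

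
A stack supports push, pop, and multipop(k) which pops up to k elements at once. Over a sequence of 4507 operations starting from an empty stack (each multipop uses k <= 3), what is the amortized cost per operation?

Each element is pushed exactly once and popped at most once (whether by pop or as part of a multipop). So the total number of individual pops over the whole sequence is at most the number of pushes, which is at most 4507. Total work <= 2 * 4507, hence O(1) amortized per operation.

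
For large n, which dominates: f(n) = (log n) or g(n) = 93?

f(n) = (log n) grows faster: any unbounded function dominates a constant.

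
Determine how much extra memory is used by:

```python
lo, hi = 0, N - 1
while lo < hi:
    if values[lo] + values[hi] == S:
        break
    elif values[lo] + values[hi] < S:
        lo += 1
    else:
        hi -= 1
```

Space complexity: O(1).
Only a constant amount of auxiliary storage is used; nothing grows with n.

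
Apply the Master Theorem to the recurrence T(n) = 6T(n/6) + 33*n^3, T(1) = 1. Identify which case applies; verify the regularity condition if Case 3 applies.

a=6, b=6, f(n)=33*n^3.
log_6(6) = 1 < 3.
f(n) = Omega(n^(1+epsilon)) for some epsilon > 0, so Case 3 is the candidate.
Regularity: a*f(n/b) = 6*33*(n/6)^3 = (6/216)*33*n^3 <= c*f(n) with c = 6/216 < 1. Satisfied.
Case 3: T(n) = Theta(n^3).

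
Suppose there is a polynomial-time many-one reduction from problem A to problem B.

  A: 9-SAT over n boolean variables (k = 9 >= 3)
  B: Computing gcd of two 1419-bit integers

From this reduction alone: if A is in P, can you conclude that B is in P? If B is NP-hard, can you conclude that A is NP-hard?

A poly-time reduction A <=_p B transfers tractability DOWN (B easy => A easy) and hardness UP (A hard => B hard), not the reverse.
From A in P, the reduction alone does NOT give B in P: any problem in P trivially reduces to SAT, yet SAT is not known to be in P.
From B NP-hard, the reduction alone does NOT give A NP-hard: again, easy problems reduce to hard ones.
(Here in fact A is NP-complete and B is in P, so no such reduction is known -- its existence would imply P = NP; the analysis concerns only what the assumed reduction would or would not let you conclude.)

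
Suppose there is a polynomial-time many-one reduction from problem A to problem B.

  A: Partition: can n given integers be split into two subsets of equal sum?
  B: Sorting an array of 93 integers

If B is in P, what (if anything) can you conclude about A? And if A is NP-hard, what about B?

A poly-time reduction A <=_p B means any A-instance can be transformed to a B-instance in poly time.
If B is in P: compose the reduction with B's poly-time algorithm to solve A in poly time, so A is in P.
If A is NP-hard: every NP problem reduces to A, which reduces to B; composing reductions, every NP problem reduces to B, so B is NP-hard.
(Here in fact A is NP-complete and B is in P, so no such reduction is known -- its existence would imply P = NP; the analysis concerns only what the assumed reduction would or would not let you conclude.)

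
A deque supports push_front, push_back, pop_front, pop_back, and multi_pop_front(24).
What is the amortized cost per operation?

Assign 2 credits to each push operation. A pop uses 1 saved credit. multi_pop_front(24) uses up to 24 saved credits from previous pushes. Credits never go negative. Amortized cost is O(1).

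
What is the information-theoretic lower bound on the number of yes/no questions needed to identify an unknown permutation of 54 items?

There are 54! = 230843697339241380472092742683027581083278564571807941132288000000000000 permutations. Each yes/no question gives at most 1 bit, so at least ceil(log_2(230843697339241380472092742683027581083278564571807941132288000000000000)) = 238 questions are needed.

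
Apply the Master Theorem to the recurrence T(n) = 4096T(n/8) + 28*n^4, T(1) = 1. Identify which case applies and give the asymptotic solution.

a=4096, b=8, f(n)=28*n^4.
log_8(4096) = 4, so n^(log_b(a)) = n^4.
f(n) = Theta(n^4), so Case 2 applies.
T(n) = Theta(n^4 log n).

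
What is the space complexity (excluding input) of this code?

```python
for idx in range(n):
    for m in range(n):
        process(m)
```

Space complexity: O(1).
Only a constant amount of auxiliary storage is used; nothing grows with n.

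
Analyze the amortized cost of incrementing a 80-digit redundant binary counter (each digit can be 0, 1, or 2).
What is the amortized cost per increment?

A redundant counter on 80 digits allows digit values 0, 1, 2. Increment adds 1 to the least significant digit and carries any 2 to a 0 plus +1 on the next digit. With potential Phi = (number of 2-digits), each increment does O(1) actual work plus a chain of carries, each of which decreases Phi by 1. Amortized O(1).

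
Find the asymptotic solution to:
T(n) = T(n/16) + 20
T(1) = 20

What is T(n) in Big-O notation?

Each step divides n by 16 and adds 20. After log_16(n) steps, T(n) = O(log n).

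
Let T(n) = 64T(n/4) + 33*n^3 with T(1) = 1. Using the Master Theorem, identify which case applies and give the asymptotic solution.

a=64, b=4, f(n)=33*n^3.
log_4(64) = 3, so n^(log_b(a)) = n^3.
f(n) = Theta(n^3), so Case 2 applies.
T(n) = Theta(n^3 log n).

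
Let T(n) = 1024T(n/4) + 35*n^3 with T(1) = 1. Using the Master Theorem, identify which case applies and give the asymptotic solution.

a=1024, b=4, f(n)=35*n^3.
log_4(1024) = 5 > 3.
Since f(n) = O(n^3) is polynomially smaller than n^5, Case 1 applies.
T(n) = Theta(n^5).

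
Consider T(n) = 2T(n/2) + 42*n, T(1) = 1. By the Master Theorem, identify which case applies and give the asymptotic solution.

a=2, b=2, f(n)=42*n.
log_2(2) = 1, so n^(log_b(a)) = n.
f(n) = Theta(n), so Case 2 applies.
T(n) = Theta(n log n).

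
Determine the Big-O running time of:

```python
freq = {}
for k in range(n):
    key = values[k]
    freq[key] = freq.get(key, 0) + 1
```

Time complexity: O(n).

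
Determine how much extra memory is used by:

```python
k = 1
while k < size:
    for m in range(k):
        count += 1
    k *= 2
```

Space complexity: O(1).
Only a constant amount of auxiliary storage is used; nothing grows with n.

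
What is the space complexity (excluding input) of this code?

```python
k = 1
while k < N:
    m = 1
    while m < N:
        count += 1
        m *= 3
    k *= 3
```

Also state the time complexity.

Space complexity: O(1).
Only a constant amount of auxiliary storage is used; nothing grows with n.
Time complexity: O(log^2 n).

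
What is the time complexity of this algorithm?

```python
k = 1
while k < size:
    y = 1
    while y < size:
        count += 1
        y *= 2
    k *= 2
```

Time complexity: O(log^2 n).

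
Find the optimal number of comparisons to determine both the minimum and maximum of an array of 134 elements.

Naive approach: 266 comparisons (133 for max + 133 for min).
Optimal: Compare elements in pairs first (floor(n/2) = 67 comparisons), then find max among winners and min among losers (66 comparisons each).
Total: ceil(3n/2) - 2 = 199 comparisons. An adversary argument shows this is also a lower bound.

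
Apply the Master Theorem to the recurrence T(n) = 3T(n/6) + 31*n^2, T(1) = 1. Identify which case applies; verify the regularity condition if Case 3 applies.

a=3, b=6, f(n)=31*n^2.
log_6(3) = 0.6131 < 2.
f(n) = Omega(n^(0.6131+epsilon)) for some epsilon > 0, so Case 3 is the candidate.
Regularity: a*f(n/b) = 3*31*(n/6)^2 = (3/36)*31*n^2 <= c*f(n) with c = 3/36 < 1. Satisfied.
Case 3: T(n) = Theta(n^2).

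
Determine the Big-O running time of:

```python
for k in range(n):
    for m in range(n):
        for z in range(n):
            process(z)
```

Time complexity: O(n^3).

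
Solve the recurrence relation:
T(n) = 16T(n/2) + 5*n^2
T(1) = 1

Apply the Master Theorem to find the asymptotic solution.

a=16, b=2, f(n)=5*n^2. log_2(16) = 4. Case 1 of Master Theorem: T(n) = O(n^4).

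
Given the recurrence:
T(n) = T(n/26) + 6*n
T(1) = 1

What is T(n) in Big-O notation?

Geometric series: 6*n*(1 + 1/26 + 1/26^2 + ...) = O(n). T(n) = O(n).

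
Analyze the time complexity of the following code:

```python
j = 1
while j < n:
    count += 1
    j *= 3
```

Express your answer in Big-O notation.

Time complexity: O(log n).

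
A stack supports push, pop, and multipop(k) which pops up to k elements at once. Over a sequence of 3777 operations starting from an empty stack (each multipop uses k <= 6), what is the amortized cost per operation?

Each element is pushed exactly once and popped at most once (whether by pop or as part of a multipop). So the total number of individual pops over the whole sequence is at most the number of pushes, which is at most 3777. Total work <= 2 * 3777, hence O(1) amortized per operation.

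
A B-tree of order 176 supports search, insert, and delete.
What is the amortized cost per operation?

B-tree of order 176 has height O(log_176 n). Each operation traverses the tree height. Splits during insert and merges during delete are O(1) each and occur at most once per level. Total cost per operation: O(log_176 n).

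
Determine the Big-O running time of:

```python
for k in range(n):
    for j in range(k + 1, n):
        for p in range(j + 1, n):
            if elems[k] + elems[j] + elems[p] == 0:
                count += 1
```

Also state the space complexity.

Time complexity: O(n^3).
Space complexity: O(1).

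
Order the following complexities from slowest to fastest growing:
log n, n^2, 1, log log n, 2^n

Ordered by growth rate: 1 < log log n < log n < n^2 < 2^n.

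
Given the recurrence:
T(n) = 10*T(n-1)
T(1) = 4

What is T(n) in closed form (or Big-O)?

Each step multiplies by 10. T(n) = T(1)*10^(n-1) = 4*10^(n-1).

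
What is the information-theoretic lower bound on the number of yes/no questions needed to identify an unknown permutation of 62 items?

There are 62! = 31469973260387937525653122354950764088012280797258232192163168247821107200000000000000 permutations. Each yes/no question gives at most 1 bit, so at least ceil(log_2(31469973260387937525653122354950764088012280797258232192163168247821107200000000000000)) = 285 questions are needed.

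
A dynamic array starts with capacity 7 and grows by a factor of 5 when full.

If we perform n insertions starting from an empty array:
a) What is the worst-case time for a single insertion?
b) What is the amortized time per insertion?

(a) Worst-case single insertion: O(n) -- when the array is full at capacity c, the resize copies all c elements, and c can be Theta(n).
(b) Resizes happen at sizes 7, 35, 175, ... Total copy cost for n insertions: 7 + 35 + ... = O(n) (geometric series with ratio 1/5). Amortized cost per insertion: O(n)/n = O(1).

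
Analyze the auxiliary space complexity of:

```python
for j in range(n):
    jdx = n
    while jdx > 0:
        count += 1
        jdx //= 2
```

Space complexity: O(1).
Only a constant amount of auxiliary storage is used; nothing grows with n.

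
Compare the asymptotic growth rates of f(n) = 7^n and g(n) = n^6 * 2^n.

f(n) = 7^n grows faster: 7^n / (n^6 2^n) = (7/2)^n / n^6 -> infinity since 7/2 > 1.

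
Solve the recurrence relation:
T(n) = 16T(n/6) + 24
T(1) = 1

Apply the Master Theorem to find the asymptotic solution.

a=16, b=6, f(n)=24. log_6(16) = 1.547. Case 1 of Master Theorem: T(n) = O(n^1.547).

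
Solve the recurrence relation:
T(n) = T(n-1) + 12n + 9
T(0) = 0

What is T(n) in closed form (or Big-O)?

Dominant term in sum is 12*sum(i, i=1..n) = 12*n*(n+1)/2 = O(n^2).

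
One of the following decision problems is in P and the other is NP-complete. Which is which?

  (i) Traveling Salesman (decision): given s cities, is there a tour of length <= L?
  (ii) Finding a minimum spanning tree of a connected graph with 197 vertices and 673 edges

(i) is NP-complete: reduces from Hamiltonian Cycle.
(ii) is P: Kruskal's / Prim's algorithms run in polynomial time.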